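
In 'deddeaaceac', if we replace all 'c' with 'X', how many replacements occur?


re.sub('c', 'X', text) replaces every occurrence of 'c' with 'X'.
Text: 'deddeaaceac'
Scanning for 'c':
  pos 7: 'c' -> replacement #1
  pos 10: 'c' -> replacement #2
Total replacements: 2

2


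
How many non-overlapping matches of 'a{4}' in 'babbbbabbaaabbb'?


Pattern 'a{4}' matches exactly 4 consecutive a's (greedy, non-overlapping).
String: 'babbbbabbaaabbb'
Scanning for runs of a's:
  Run at pos 1: 'a' (length 1) -> 0 match(es)
  Run at pos 6: 'a' (length 1) -> 0 match(es)
  Run at pos 9: 'aaa' (length 3) -> 0 match(es)
Matches found: []
Total: 0

0


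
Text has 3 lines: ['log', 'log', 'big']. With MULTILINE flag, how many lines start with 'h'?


With MULTILINE flag, ^ matches the start of each line.
Lines: ['log', 'log', 'big']
Checking which lines start with 'h':
  Line 1: 'log' -> no
  Line 2: 'log' -> no
  Line 3: 'big' -> no
Matching lines: []
Count: 0

0


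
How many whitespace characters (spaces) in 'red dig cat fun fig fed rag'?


\s matches whitespace characters (spaces, tabs, etc.).
Text: 'red dig cat fun fig fed rag'
This text has 7 words separated by spaces.
Number of spaces = number of words - 1 = 7 - 1 = 6

6


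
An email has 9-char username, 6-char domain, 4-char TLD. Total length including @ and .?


An email address has format: username@domain.tld
Username length: 9
'@' character: 1
Domain length: 6
'.' character: 1
TLD length: 4
Total = 9 + 1 + 6 + 1 + 4 = 21

21


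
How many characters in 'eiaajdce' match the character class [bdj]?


Character class [bdj] matches any of: {b, d, j}
Scanning string 'eiaajdce' character by character:
  pos 0: 'e' -> no
  pos 1: 'i' -> no
  pos 2: 'a' -> no
  pos 3: 'a' -> no
  pos 4: 'j' -> MATCH
  pos 5: 'd' -> MATCH
  pos 6: 'c' -> no
  pos 7: 'e' -> no
Total matches: 2

2


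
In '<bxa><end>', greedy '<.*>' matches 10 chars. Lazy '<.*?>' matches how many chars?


Greedy '<.*>' tries to match as MUCH as possible.
Lazy '<.*?>' tries to match as LITTLE as possible.

String: '<bxa><end>'
Greedy '<.*>' starts at first '<' and extends to the LAST '>': '<bxa><end>' (10 chars)
Lazy '<.*?>' starts at first '<' and stops at the FIRST '>': '<bxa>' (5 chars)

5


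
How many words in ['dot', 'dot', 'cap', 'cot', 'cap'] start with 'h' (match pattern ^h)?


Pattern ^h anchors to start of word. Check which words begin with 'h':
  'dot' -> no
  'dot' -> no
  'cap' -> no
  'cot' -> no
  'cap' -> no
Matching words: []
Count: 0

0


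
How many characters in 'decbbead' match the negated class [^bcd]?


Negated class [^bcd] matches any char NOT in {b, c, d}
Scanning 'decbbead':
  pos 0: 'd' -> no (excluded)
  pos 1: 'e' -> MATCH
  pos 2: 'c' -> no (excluded)
  pos 3: 'b' -> no (excluded)
  pos 4: 'b' -> no (excluded)
  pos 5: 'e' -> MATCH
  pos 6: 'a' -> MATCH
  pos 7: 'd' -> no (excluded)
Total matches: 3

3


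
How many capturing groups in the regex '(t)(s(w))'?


To count capturing groups, count each '(' that starts a group.
Pattern: '(t)(s(w))'
Walking through the pattern:
  Position 0: '(' -> group #1
  Position 3: '(' -> group #2
  Position 5: '(' -> group #3
Total capturing groups: 3

3


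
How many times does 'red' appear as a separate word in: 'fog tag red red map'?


Scanning each word for exact match 'red':
  Word 1: 'fog' -> no
  Word 2: 'tag' -> no
  Word 3: 'red' -> MATCH
  Word 4: 'red' -> MATCH
  Word 5: 'map' -> no
Total matches: 2

2


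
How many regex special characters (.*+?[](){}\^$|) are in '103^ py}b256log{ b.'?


Regex special characters are: . * + ? [ ] ( ) { } \ ^ $ |
Scanning '103^ py}b256log{ b.':
  pos 3: '^' -> SPECIAL
  pos 7: '}' -> SPECIAL
  pos 15: '{' -> SPECIAL
  pos 18: '.' -> SPECIAL
Special chars found: ['^', '}', '{', '.']
Total: 4

4


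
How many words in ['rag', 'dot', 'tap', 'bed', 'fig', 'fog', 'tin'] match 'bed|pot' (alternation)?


Alternation 'bed|pot' matches either 'bed' or 'pot'.
Checking each word:
  'rag' -> no
  'dot' -> no
  'tap' -> no
  'bed' -> MATCH
  'fig' -> no
  'fog' -> no
  'tin' -> no
Matches: ['bed']
Count: 1

1


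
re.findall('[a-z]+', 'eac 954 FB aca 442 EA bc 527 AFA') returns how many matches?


Pattern '[a-z]+' finds one or more lowercase letters.
Text: 'eac 954 FB aca 442 EA bc 527 AFA'
Scanning for matches:
  Match 1: 'eac'
  Match 2: 'aca'
  Match 3: 'bc'
Total matches: 3

3


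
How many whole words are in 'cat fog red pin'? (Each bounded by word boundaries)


Word boundaries (\b) mark the start/end of each word.
Text: 'cat fog red pin'
Splitting by whitespace:
  Word 1: 'cat'
  Word 2: 'fog'
  Word 3: 'red'
  Word 4: 'pin'
Total whole words: 4

4


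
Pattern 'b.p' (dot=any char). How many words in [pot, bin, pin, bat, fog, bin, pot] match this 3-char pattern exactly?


Pattern 'b.p' means: starts with 'b', any single char, ends with 'p'.
Checking each word (must be exactly 3 chars):
  'pot' (len=3): no
  'bin' (len=3): no
  'pin' (len=3): no
  'bat' (len=3): no
  'fog' (len=3): no
  'bin' (len=3): no
  'pot' (len=3): no
Matching words: []
Total: 0

0


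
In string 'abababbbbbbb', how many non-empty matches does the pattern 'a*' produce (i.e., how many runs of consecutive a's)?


Pattern 'a*' matches zero or more a's. We want non-empty runs of consecutive a's.
String: 'abababbbbbbb'
Walking through the string to find runs of a's:
  Run 1: positions 0-0 -> 'a'
  Run 2: positions 2-2 -> 'a'
  Run 3: positions 4-4 -> 'a'
Non-empty runs found: ['a', 'a', 'a']
Count: 3

3


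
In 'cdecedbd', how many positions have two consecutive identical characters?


Looking for consecutive identical characters in 'cdecedbd':
  pos 0-1: 'c' vs 'd' -> different
  pos 1-2: 'd' vs 'e' -> different
  pos 2-3: 'e' vs 'c' -> different
  pos 3-4: 'c' vs 'e' -> different
  pos 4-5: 'e' vs 'd' -> different
  pos 5-6: 'd' vs 'b' -> different
  pos 6-7: 'b' vs 'd' -> different
Consecutive identical pairs: []
Count: 0

0


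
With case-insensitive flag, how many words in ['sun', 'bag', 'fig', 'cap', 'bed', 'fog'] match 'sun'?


Case-insensitive matching: compare each word's lowercase form to 'sun'.
  'sun' -> lower='sun' -> MATCH
  'bag' -> lower='bag' -> no
  'fig' -> lower='fig' -> no
  'cap' -> lower='cap' -> no
  'bed' -> lower='bed' -> no
  'fog' -> lower='fog' -> no
Matches: ['sun']
Count: 1

1


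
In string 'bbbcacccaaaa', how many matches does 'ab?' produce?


Pattern 'ab?' matches 'a' optionally followed by 'b'.
String: 'bbbcacccaaaa'
Scanning left to right for 'a' then checking next char:
  Match 1: 'a' (a not followed by b)
  Match 2: 'a' (a not followed by b)
  Match 3: 'a' (a not followed by b)
  Match 4: 'a' (a not followed by b)
  Match 5: 'a' (a not followed by b)
Total matches: 5

5


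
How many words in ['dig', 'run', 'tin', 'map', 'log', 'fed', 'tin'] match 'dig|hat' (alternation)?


Alternation 'dig|hat' matches either 'dig' or 'hat'.
Checking each word:
  'dig' -> MATCH
  'run' -> no
  'tin' -> no
  'map' -> no
  'log' -> no
  'fed' -> no
  'tin' -> no
Matches: ['dig']
Count: 1

1


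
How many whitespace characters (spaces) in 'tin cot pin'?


\s matches whitespace characters (spaces, tabs, etc.).
Text: 'tin cot pin'
This text has 3 words separated by spaces.
Number of spaces = number of words - 1 = 3 - 1 = 2

2


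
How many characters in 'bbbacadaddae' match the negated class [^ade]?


Negated class [^ade] matches any char NOT in {a, d, e}
Scanning 'bbbacadaddae':
  pos 0: 'b' -> MATCH
  pos 1: 'b' -> MATCH
  pos 2: 'b' -> MATCH
  pos 3: 'a' -> no (excluded)
  pos 4: 'c' -> MATCH
  pos 5: 'a' -> no (excluded)
  pos 6: 'd' -> no (excluded)
  pos 7: 'a' -> no (excluded)
  pos 8: 'd' -> no (excluded)
  pos 9: 'd' -> no (excluded)
  pos 10: 'a' -> no (excluded)
  pos 11: 'e' -> no (excluded)
Total matches: 4

4


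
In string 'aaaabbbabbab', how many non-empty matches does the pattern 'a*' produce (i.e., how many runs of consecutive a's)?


Pattern 'a*' matches zero or more a's. We want non-empty runs of consecutive a's.
String: 'aaaabbbabbab'
Walking through the string to find runs of a's:
  Run 1: positions 0-3 -> 'aaaa'
  Run 2: positions 7-7 -> 'a'
  Run 3: positions 10-10 -> 'a'
Non-empty runs found: ['aaaa', 'a', 'a']
Count: 3

3


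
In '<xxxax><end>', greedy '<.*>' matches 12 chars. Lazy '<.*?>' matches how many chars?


Greedy '<.*>' tries to match as MUCH as possible.
Lazy '<.*?>' tries to match as LITTLE as possible.

String: '<xxxax><end>'
Greedy '<.*>' starts at first '<' and extends to the LAST '>': '<xxxax><end>' (12 chars)
Lazy '<.*?>' starts at first '<' and stops at the FIRST '>': '<xxxax>' (7 chars)

7


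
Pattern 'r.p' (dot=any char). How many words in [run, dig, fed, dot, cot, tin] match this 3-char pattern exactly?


Pattern 'r.p' means: starts with 'r', any single char, ends with 'p'.
Checking each word (must be exactly 3 chars):
  'run' (len=3): no
  'dig' (len=3): no
  'fed' (len=3): no
  'dot' (len=3): no
  'cot' (len=3): no
  'tin' (len=3): no
Matching words: []
Total: 0

0


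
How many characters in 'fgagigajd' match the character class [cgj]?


Character class [cgj] matches any of: {c, g, j}
Scanning string 'fgagigajd' character by character:
  pos 0: 'f' -> no
  pos 1: 'g' -> MATCH
  pos 2: 'a' -> no
  pos 3: 'g' -> MATCH
  pos 4: 'i' -> no
  pos 5: 'g' -> MATCH
  pos 6: 'a' -> no
  pos 7: 'j' -> MATCH
  pos 8: 'd' -> no
Total matches: 4

4


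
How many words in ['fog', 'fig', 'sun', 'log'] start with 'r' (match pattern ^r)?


Pattern ^r anchors to start of word. Check which words begin with 'r':
  'fog' -> no
  'fig' -> no
  'sun' -> no
  'log' -> no
Matching words: []
Count: 0

0


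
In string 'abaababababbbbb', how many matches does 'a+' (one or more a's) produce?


Pattern 'a+' matches one or more consecutive a's.
String: 'abaababababbbbb'
Scanning for runs of a:
  Match 1: 'a' (length 1)
  Match 2: 'aa' (length 2)
  Match 3: 'a' (length 1)
  Match 4: 'a' (length 1)
  Match 5: 'a' (length 1)
Total matches: 5

5


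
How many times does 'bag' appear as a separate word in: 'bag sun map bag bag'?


Scanning each word for exact match 'bag':
  Word 1: 'bag' -> MATCH
  Word 2: 'sun' -> no
  Word 3: 'map' -> no
  Word 4: 'bag' -> MATCH
  Word 5: 'bag' -> MATCH
Total matches: 3

3


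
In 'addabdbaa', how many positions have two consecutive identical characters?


Looking for consecutive identical characters in 'addabdbaa':
  pos 0-1: 'a' vs 'd' -> different
  pos 1-2: 'd' vs 'd' -> MATCH ('dd')
  pos 2-3: 'd' vs 'a' -> different
  pos 3-4: 'a' vs 'b' -> different
  pos 4-5: 'b' vs 'd' -> different
  pos 5-6: 'd' vs 'b' -> different
  pos 6-7: 'b' vs 'a' -> different
  pos 7-8: 'a' vs 'a' -> MATCH ('aa')
Consecutive identical pairs: ['dd', 'aa']
Count: 2

2


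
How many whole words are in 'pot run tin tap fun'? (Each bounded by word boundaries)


Word boundaries (\b) mark the start/end of each word.
Text: 'pot run tin tap fun'
Splitting by whitespace:
  Word 1: 'pot'
  Word 2: 'run'
  Word 3: 'tin'
  Word 4: 'tap'
  Word 5: 'fun'
Total whole words: 5

5


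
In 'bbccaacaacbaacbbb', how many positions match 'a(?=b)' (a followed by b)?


Lookahead 'a(?=b)' matches 'a' only when followed by 'b'.
String: 'bbccaacaacbaacbbb'
Checking each position where char is 'a':
  pos 4: 'a' -> no (next='a')
  pos 5: 'a' -> no (next='c')
  pos 7: 'a' -> no (next='a')
  pos 8: 'a' -> no (next='c')
  pos 11: 'a' -> no (next='a')
  pos 12: 'a' -> no (next='c')
Matching positions: []
Count: 0

0


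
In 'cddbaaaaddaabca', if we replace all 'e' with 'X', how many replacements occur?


re.sub('e', 'X', text) replaces every occurrence of 'e' with 'X'.
Text: 'cddbaaaaddaabca'
Scanning for 'e':
Total replacements: 0

0


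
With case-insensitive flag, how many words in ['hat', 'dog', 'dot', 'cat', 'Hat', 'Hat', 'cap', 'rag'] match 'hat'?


Case-insensitive matching: compare each word's lowercase form to 'hat'.
  'hat' -> lower='hat' -> MATCH
  'dog' -> lower='dog' -> no
  'dot' -> lower='dot' -> no
  'cat' -> lower='cat' -> no
  'Hat' -> lower='hat' -> MATCH
  'Hat' -> lower='hat' -> MATCH
  'cap' -> lower='cap' -> no
  'rag' -> lower='rag' -> no
Matches: ['hat', 'Hat', 'Hat']
Count: 3

3


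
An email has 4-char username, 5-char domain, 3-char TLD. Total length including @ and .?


An email address has format: username@domain.tld
Username length: 4
'@' character: 1
Domain length: 5
'.' character: 1
TLD length: 3
Total = 4 + 1 + 5 + 1 + 3 = 14

14


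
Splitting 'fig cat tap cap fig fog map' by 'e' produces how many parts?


Splitting by 'e' breaks the string at each occurrence of the separator.
Text: 'fig cat tap cap fig fog map'
Parts after split:
  Part 1: 'fig cat tap cap fig fog map'
Total parts: 1

1


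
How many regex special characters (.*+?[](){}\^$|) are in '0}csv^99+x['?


Regex special characters are: . * + ? [ ] ( ) { } \ ^ $ |
Scanning '0}csv^99+x[':
  pos 1: '}' -> SPECIAL
  pos 5: '^' -> SPECIAL
  pos 8: '+' -> SPECIAL
  pos 10: '[' -> SPECIAL
Special chars found: ['}', '^', '+', '[']
Total: 4

4


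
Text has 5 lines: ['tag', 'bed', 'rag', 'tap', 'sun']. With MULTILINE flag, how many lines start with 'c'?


With MULTILINE flag, ^ matches the start of each line.
Lines: ['tag', 'bed', 'rag', 'tap', 'sun']
Checking which lines start with 'c':
  Line 1: 'tag' -> no
  Line 2: 'bed' -> no
  Line 3: 'rag' -> no
  Line 4: 'tap' -> no
  Line 5: 'sun' -> no
Matching lines: []
Count: 0

0


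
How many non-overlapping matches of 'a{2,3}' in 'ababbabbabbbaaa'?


Pattern 'a{2,3}' matches between 2 and 3 consecutive a's (greedy).
String: 'ababbabbabbbaaa'
Finding runs of a's and applying greedy matching:
  Run at pos 0: 'a' (length 1)
  Run at pos 2: 'a' (length 1)
  Run at pos 5: 'a' (length 1)
  Run at pos 8: 'a' (length 1)
  Run at pos 12: 'aaa' (length 3)
Matches: ['aaa']
Count: 1

1


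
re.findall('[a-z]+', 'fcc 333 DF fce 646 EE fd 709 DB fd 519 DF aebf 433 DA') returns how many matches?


Pattern '[a-z]+' finds one or more lowercase letters.
Text: 'fcc 333 DF fce 646 EE fd 709 DB fd 519 DF aebf 433 DA'
Scanning for matches:
  Match 1: 'fcc'
  Match 2: 'fce'
  Match 3: 'fd'
  Match 4: 'fd'
  Match 5: 'aebf'
Total matches: 5

5


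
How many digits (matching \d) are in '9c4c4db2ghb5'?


\d matches any digit 0-9.
Scanning '9c4c4db2ghb5':
  pos 0: '9' -> DIGIT
  pos 2: '4' -> DIGIT
  pos 4: '4' -> DIGIT
  pos 7: '2' -> DIGIT
  pos 11: '5' -> DIGIT
Digits found: ['9', '4', '4', '2', '5']
Total: 5

5


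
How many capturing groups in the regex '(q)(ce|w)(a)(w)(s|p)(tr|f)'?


To count capturing groups, count each '(' that starts a group.
Pattern: '(q)(ce|w)(a)(w)(s|p)(tr|f)'
Walking through the pattern:
  Position 0: '(' -> group #1
  Position 3: '(' -> group #2
  Position 9: '(' -> group #3
  Position 12: '(' -> group #4
  Position 15: '(' -> group #5
  Position 20: '(' -> group #6
Total capturing groups: 6

6


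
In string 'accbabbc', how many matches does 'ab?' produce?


Pattern 'ab?' matches 'a' optionally followed by 'b'.
String: 'accbabbc'
Scanning left to right for 'a' then checking next char:
  Match 1: 'a' (a not followed by b)
  Match 2: 'ab' (a followed by b)
Total matches: 2

2


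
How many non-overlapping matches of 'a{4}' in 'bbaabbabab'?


Pattern 'a{4}' matches exactly 4 consecutive a's (greedy, non-overlapping).
String: 'bbaabbabab'
Scanning for runs of a's:
  Run at pos 2: 'aa' (length 2) -> 0 match(es)
  Run at pos 6: 'a' (length 1) -> 0 match(es)
  Run at pos 8: 'a' (length 1) -> 0 match(es)
Matches found: []
Total: 0

0


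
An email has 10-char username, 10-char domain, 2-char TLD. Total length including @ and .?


An email address has format: username@domain.tld
Username length: 10
'@' character: 1
Domain length: 10
'.' character: 1
TLD length: 2
Total = 10 + 1 + 10 + 1 + 2 = 24

24


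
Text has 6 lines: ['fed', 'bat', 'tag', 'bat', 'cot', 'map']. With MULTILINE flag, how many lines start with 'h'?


With MULTILINE flag, ^ matches the start of each line.
Lines: ['fed', 'bat', 'tag', 'bat', 'cot', 'map']
Checking which lines start with 'h':
  Line 1: 'fed' -> no
  Line 2: 'bat' -> no
  Line 3: 'tag' -> no
  Line 4: 'bat' -> no
  Line 5: 'cot' -> no
  Line 6: 'map' -> no
Matching lines: []
Count: 0

0


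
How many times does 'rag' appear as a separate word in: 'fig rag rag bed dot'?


Scanning each word for exact match 'rag':
  Word 1: 'fig' -> no
  Word 2: 'rag' -> MATCH
  Word 3: 'rag' -> MATCH
  Word 4: 'bed' -> no
  Word 5: 'dot' -> no
Total matches: 2

2


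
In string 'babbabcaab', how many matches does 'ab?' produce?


Pattern 'ab?' matches 'a' optionally followed by 'b'.
String: 'babbabcaab'
Scanning left to right for 'a' then checking next char:
  Match 1: 'ab' (a followed by b)
  Match 2: 'ab' (a followed by b)
  Match 3: 'a' (a not followed by b)
  Match 4: 'ab' (a followed by b)
Total matches: 4

4


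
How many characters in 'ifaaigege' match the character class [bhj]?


Character class [bhj] matches any of: {b, h, j}
Scanning string 'ifaaigege' character by character:
  pos 0: 'i' -> no
  pos 1: 'f' -> no
  pos 2: 'a' -> no
  pos 3: 'a' -> no
  pos 4: 'i' -> no
  pos 5: 'g' -> no
  pos 6: 'e' -> no
  pos 7: 'g' -> no
  pos 8: 'e' -> no
Total matches: 0

0


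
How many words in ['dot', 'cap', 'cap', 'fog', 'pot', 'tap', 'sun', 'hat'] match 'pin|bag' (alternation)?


Alternation 'pin|bag' matches either 'pin' or 'bag'.
Checking each word:
  'dot' -> no
  'cap' -> no
  'cap' -> no
  'fog' -> no
  'pot' -> no
  'tap' -> no
  'sun' -> no
  'hat' -> no
Matches: []
Count: 0

0


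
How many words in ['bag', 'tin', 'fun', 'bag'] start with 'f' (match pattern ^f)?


Pattern ^f anchors to start of word. Check which words begin with 'f':
  'bag' -> no
  'tin' -> no
  'fun' -> MATCH (starts with 'f')
  'bag' -> no
Matching words: ['fun']
Count: 1

1


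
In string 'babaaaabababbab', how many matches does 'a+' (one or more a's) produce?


Pattern 'a+' matches one or more consecutive a's.
String: 'babaaaabababbab'
Scanning for runs of a:
  Match 1: 'a' (length 1)
  Match 2: 'aaaa' (length 4)
  Match 3: 'a' (length 1)
  Match 4: 'a' (length 1)
  Match 5: 'a' (length 1)
Total matches: 5

5


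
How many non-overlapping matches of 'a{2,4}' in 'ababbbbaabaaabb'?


Pattern 'a{2,4}' matches between 2 and 4 consecutive a's (greedy).
String: 'ababbbbaabaaabb'
Finding runs of a's and applying greedy matching:
  Run at pos 0: 'a' (length 1)
  Run at pos 2: 'a' (length 1)
  Run at pos 7: 'aa' (length 2)
  Run at pos 10: 'aaa' (length 3)
Matches: ['aa', 'aaa']
Count: 2

2


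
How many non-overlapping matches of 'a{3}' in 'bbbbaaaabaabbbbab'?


Pattern 'a{3}' matches exactly 3 consecutive a's (greedy, non-overlapping).
String: 'bbbbaaaabaabbbbab'
Scanning for runs of a's:
  Run at pos 4: 'aaaa' (length 4) -> 1 match(es)
  Run at pos 9: 'aa' (length 2) -> 0 match(es)
  Run at pos 15: 'a' (length 1) -> 0 match(es)
Matches found: ['aaa']
Total: 1

1


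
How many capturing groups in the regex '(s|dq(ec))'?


To count capturing groups, count each '(' that starts a group.
Pattern: '(s|dq(ec))'
Walking through the pattern:
  Position 0: '(' -> group #1
  Position 5: '(' -> group #2
Total capturing groups: 2

2


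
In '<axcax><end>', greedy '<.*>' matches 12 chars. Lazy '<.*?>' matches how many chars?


Greedy '<.*>' tries to match as MUCH as possible.
Lazy '<.*?>' tries to match as LITTLE as possible.

String: '<axcax><end>'
Greedy '<.*>' starts at first '<' and extends to the LAST '>': '<axcax><end>' (12 chars)
Lazy '<.*?>' starts at first '<' and stops at the FIRST '>': '<axcax>' (7 chars)

7


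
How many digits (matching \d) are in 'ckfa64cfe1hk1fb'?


\d matches any digit 0-9.
Scanning 'ckfa64cfe1hk1fb':
  pos 4: '6' -> DIGIT
  pos 5: '4' -> DIGIT
  pos 9: '1' -> DIGIT
  pos 12: '1' -> DIGIT
Digits found: ['6', '4', '1', '1']
Total: 4

4


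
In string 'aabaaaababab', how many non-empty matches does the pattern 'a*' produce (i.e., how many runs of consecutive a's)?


Pattern 'a*' matches zero or more a's. We want non-empty runs of consecutive a's.
String: 'aabaaaababab'
Walking through the string to find runs of a's:
  Run 1: positions 0-1 -> 'aa'
  Run 2: positions 3-6 -> 'aaaa'
  Run 3: positions 8-8 -> 'a'
  Run 4: positions 10-10 -> 'a'
Non-empty runs found: ['aa', 'aaaa', 'a', 'a']
Count: 4

4


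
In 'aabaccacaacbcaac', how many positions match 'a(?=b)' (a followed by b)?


Lookahead 'a(?=b)' matches 'a' only when followed by 'b'.
String: 'aabaccacaacbcaac'
Checking each position where char is 'a':
  pos 0: 'a' -> no (next='a')
  pos 1: 'a' -> MATCH (next='b')
  pos 3: 'a' -> no (next='c')
  pos 6: 'a' -> no (next='c')
  pos 8: 'a' -> no (next='a')
  pos 9: 'a' -> no (next='c')
  pos 13: 'a' -> no (next='a')
  pos 14: 'a' -> no (next='c')
Matching positions: [1]
Count: 1

1


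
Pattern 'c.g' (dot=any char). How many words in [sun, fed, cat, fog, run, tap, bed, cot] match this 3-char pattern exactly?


Pattern 'c.g' means: starts with 'c', any single char, ends with 'g'.
Checking each word (must be exactly 3 chars):
  'sun' (len=3): no
  'fed' (len=3): no
  'cat' (len=3): no
  'fog' (len=3): no
  'run' (len=3): no
  'tap' (len=3): no
  'bed' (len=3): no
  'cot' (len=3): no
Matching words: []
Total: 0

0


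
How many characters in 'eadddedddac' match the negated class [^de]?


Negated class [^de] matches any char NOT in {d, e}
Scanning 'eadddedddac':
  pos 0: 'e' -> no (excluded)
  pos 1: 'a' -> MATCH
  pos 2: 'd' -> no (excluded)
  pos 3: 'd' -> no (excluded)
  pos 4: 'd' -> no (excluded)
  pos 5: 'e' -> no (excluded)
  pos 6: 'd' -> no (excluded)
  pos 7: 'd' -> no (excluded)
  pos 8: 'd' -> no (excluded)
  pos 9: 'a' -> MATCH
  pos 10: 'c' -> MATCH
Total matches: 3

3


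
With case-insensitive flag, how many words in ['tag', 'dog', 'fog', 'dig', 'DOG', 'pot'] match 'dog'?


Case-insensitive matching: compare each word's lowercase form to 'dog'.
  'tag' -> lower='tag' -> no
  'dog' -> lower='dog' -> MATCH
  'fog' -> lower='fog' -> no
  'dig' -> lower='dig' -> no
  'DOG' -> lower='dog' -> MATCH
  'pot' -> lower='pot' -> no
Matches: ['dog', 'DOG']
Count: 2

2


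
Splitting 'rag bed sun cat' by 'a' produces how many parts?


Splitting by 'a' breaks the string at each occurrence of the separator.
Text: 'rag bed sun cat'
Parts after split:
  Part 1: 'r'
  Part 2: 'g bed sun c'
  Part 3: 't'
Total parts: 3

3


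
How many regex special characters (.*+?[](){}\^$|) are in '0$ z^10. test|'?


Regex special characters are: . * + ? [ ] ( ) { } \ ^ $ |
Scanning '0$ z^10. test|':
  pos 1: '$' -> SPECIAL
  pos 4: '^' -> SPECIAL
  pos 7: '.' -> SPECIAL
  pos 13: '|' -> SPECIAL
Special chars found: ['$', '^', '.', '|']
Total: 4

4


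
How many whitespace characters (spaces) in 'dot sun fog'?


\s matches whitespace characters (spaces, tabs, etc.).
Text: 'dot sun fog'
This text has 3 words separated by spaces.
Number of spaces = number of words - 1 = 3 - 1 = 2

2


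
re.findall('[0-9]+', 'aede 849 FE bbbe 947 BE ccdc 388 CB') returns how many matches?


Pattern '[0-9]+' finds one or more digits.
Text: 'aede 849 FE bbbe 947 BE ccdc 388 CB'
Scanning for matches:
  Match 1: '849'
  Match 2: '947'
  Match 3: '388'
Total matches: 3

3


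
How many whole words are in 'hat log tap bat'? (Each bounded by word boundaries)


Word boundaries (\b) mark the start/end of each word.
Text: 'hat log tap bat'
Splitting by whitespace:
  Word 1: 'hat'
  Word 2: 'log'
  Word 3: 'tap'
  Word 4: 'bat'
Total whole words: 4

4


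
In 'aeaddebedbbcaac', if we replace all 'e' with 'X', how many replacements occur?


re.sub('e', 'X', text) replaces every occurrence of 'e' with 'X'.
Text: 'aeaddebedbbcaac'
Scanning for 'e':
  pos 1: 'e' -> replacement #1
  pos 5: 'e' -> replacement #2
  pos 7: 'e' -> replacement #3
Total replacements: 3

3


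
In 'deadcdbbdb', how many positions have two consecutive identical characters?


Looking for consecutive identical characters in 'deadcdbbdb':
  pos 0-1: 'd' vs 'e' -> different
  pos 1-2: 'e' vs 'a' -> different
  pos 2-3: 'a' vs 'd' -> different
  pos 3-4: 'd' vs 'c' -> different
  pos 4-5: 'c' vs 'd' -> different
  pos 5-6: 'd' vs 'b' -> different
  pos 6-7: 'b' vs 'b' -> MATCH ('bb')
  pos 7-8: 'b' vs 'd' -> different
  pos 8-9: 'd' vs 'b' -> different
Consecutive identical pairs: ['bb']
Count: 1

1


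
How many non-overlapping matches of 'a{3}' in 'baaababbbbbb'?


Pattern 'a{3}' matches exactly 3 consecutive a's (greedy, non-overlapping).
String: 'baaababbbbbb'
Scanning for runs of a's:
  Run at pos 1: 'aaa' (length 3) -> 1 match(es)
  Run at pos 5: 'a' (length 1) -> 0 match(es)
Matches found: ['aaa']
Total: 1

1


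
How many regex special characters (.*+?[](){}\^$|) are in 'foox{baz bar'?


Regex special characters are: . * + ? [ ] ( ) { } \ ^ $ |
Scanning 'foox{baz bar':
  pos 4: '{' -> SPECIAL
Special chars found: ['{']
Total: 1

1


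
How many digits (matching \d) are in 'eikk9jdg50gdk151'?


\d matches any digit 0-9.
Scanning 'eikk9jdg50gdk151':
  pos 4: '9' -> DIGIT
  pos 8: '5' -> DIGIT
  pos 9: '0' -> DIGIT
  pos 13: '1' -> DIGIT
  pos 14: '5' -> DIGIT
  pos 15: '1' -> DIGIT
Digits found: ['9', '5', '0', '1', '5', '1']
Total: 6

6


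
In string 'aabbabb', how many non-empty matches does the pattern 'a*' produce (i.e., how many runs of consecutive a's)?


Pattern 'a*' matches zero or more a's. We want non-empty runs of consecutive a's.
String: 'aabbabb'
Walking through the string to find runs of a's:
  Run 1: positions 0-1 -> 'aa'
  Run 2: positions 4-4 -> 'a'
Non-empty runs found: ['aa', 'a']
Count: 2

2


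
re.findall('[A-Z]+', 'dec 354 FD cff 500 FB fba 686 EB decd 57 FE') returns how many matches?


Pattern '[A-Z]+' finds one or more uppercase letters.
Text: 'dec 354 FD cff 500 FB fba 686 EB decd 57 FE'
Scanning for matches:
  Match 1: 'FD'
  Match 2: 'FB'
  Match 3: 'EB'
  Match 4: 'FE'
Total matches: 4

4


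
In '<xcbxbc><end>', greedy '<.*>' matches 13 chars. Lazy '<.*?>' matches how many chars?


Greedy '<.*>' tries to match as MUCH as possible.
Lazy '<.*?>' tries to match as LITTLE as possible.

String: '<xcbxbc><end>'
Greedy '<.*>' starts at first '<' and extends to the LAST '>': '<xcbxbc><end>' (13 chars)
Lazy '<.*?>' starts at first '<' and stops at the FIRST '>': '<xcbxbc>' (8 chars)

8


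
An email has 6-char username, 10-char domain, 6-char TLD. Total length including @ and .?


An email address has format: username@domain.tld
Username length: 6
'@' character: 1
Domain length: 10
'.' character: 1
TLD length: 6
Total = 6 + 1 + 10 + 1 + 6 = 24

24


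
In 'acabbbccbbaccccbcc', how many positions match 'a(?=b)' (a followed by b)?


Lookahead 'a(?=b)' matches 'a' only when followed by 'b'.
String: 'acabbbccbbaccccbcc'
Checking each position where char is 'a':
  pos 0: 'a' -> no (next='c')
  pos 2: 'a' -> MATCH (next='b')
  pos 10: 'a' -> no (next='c')
Matching positions: [2]
Count: 1

1


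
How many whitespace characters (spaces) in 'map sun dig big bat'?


\s matches whitespace characters (spaces, tabs, etc.).
Text: 'map sun dig big bat'
This text has 5 words separated by spaces.
Number of spaces = number of words - 1 = 5 - 1 = 4

4


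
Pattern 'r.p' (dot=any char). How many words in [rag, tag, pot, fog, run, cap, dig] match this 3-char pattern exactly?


Pattern 'r.p' means: starts with 'r', any single char, ends with 'p'.
Checking each word (must be exactly 3 chars):
  'rag' (len=3): no
  'tag' (len=3): no
  'pot' (len=3): no
  'fog' (len=3): no
  'run' (len=3): no
  'cap' (len=3): no
  'dig' (len=3): no
Matching words: []
Total: 0

0


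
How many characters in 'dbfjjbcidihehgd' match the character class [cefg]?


Character class [cefg] matches any of: {c, e, f, g}
Scanning string 'dbfjjbcidihehgd' character by character:
  pos 0: 'd' -> no
  pos 1: 'b' -> no
  pos 2: 'f' -> MATCH
  pos 3: 'j' -> no
  pos 4: 'j' -> no
  pos 5: 'b' -> no
  pos 6: 'c' -> MATCH
  pos 7: 'i' -> no
  pos 8: 'd' -> no
  pos 9: 'i' -> no
  pos 10: 'h' -> no
  pos 11: 'e' -> MATCH
  pos 12: 'h' -> no
  pos 13: 'g' -> MATCH
  pos 14: 'd' -> no
Total matches: 4

4


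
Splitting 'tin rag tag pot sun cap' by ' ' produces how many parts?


Splitting by ' ' breaks the string at each occurrence of the separator.
Text: 'tin rag tag pot sun cap'
Parts after split:
  Part 1: 'tin'
  Part 2: 'rag'
  Part 3: 'tag'
  Part 4: 'pot'
  Part 5: 'sun'
  Part 6: 'cap'
Total parts: 6

6


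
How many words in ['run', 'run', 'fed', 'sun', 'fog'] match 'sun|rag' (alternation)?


Alternation 'sun|rag' matches either 'sun' or 'rag'.
Checking each word:
  'run' -> no
  'run' -> no
  'fed' -> no
  'sun' -> MATCH
  'fog' -> no
Matches: ['sun']
Count: 1

1


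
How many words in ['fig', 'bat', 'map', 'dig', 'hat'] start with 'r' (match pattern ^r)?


Pattern ^r anchors to start of word. Check which words begin with 'r':
  'fig' -> no
  'bat' -> no
  'map' -> no
  'dig' -> no
  'hat' -> no
Matching words: []
Count: 0

0


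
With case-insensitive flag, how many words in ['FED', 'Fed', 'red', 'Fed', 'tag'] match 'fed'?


Case-insensitive matching: compare each word's lowercase form to 'fed'.
  'FED' -> lower='fed' -> MATCH
  'Fed' -> lower='fed' -> MATCH
  'red' -> lower='red' -> no
  'Fed' -> lower='fed' -> MATCH
  'tag' -> lower='tag' -> no
Matches: ['FED', 'Fed', 'Fed']
Count: 3

3


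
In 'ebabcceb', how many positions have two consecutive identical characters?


Looking for consecutive identical characters in 'ebabcceb':
  pos 0-1: 'e' vs 'b' -> different
  pos 1-2: 'b' vs 'a' -> different
  pos 2-3: 'a' vs 'b' -> different
  pos 3-4: 'b' vs 'c' -> different
  pos 4-5: 'c' vs 'c' -> MATCH ('cc')
  pos 5-6: 'c' vs 'e' -> different
  pos 6-7: 'e' vs 'b' -> different
Consecutive identical pairs: ['cc']
Count: 1

1


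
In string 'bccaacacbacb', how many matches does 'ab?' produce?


Pattern 'ab?' matches 'a' optionally followed by 'b'.
String: 'bccaacacbacb'
Scanning left to right for 'a' then checking next char:
  Match 1: 'a' (a not followed by b)
  Match 2: 'a' (a not followed by b)
  Match 3: 'a' (a not followed by b)
  Match 4: 'a' (a not followed by b)
Total matches: 4

4


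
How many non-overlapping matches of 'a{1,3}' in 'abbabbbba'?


Pattern 'a{1,3}' matches between 1 and 3 consecutive a's (greedy).
String: 'abbabbbba'
Finding runs of a's and applying greedy matching:
  Run at pos 0: 'a' (length 1)
  Run at pos 3: 'a' (length 1)
  Run at pos 8: 'a' (length 1)
Matches: ['a', 'a', 'a']
Count: 3

3


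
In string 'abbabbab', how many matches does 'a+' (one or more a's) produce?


Pattern 'a+' matches one or more consecutive a's.
String: 'abbabbab'
Scanning for runs of a:
  Match 1: 'a' (length 1)
  Match 2: 'a' (length 1)
  Match 3: 'a' (length 1)
Total matches: 3

3


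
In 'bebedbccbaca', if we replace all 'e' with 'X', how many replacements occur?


re.sub('e', 'X', text) replaces every occurrence of 'e' with 'X'.
Text: 'bebedbccbaca'
Scanning for 'e':
  pos 1: 'e' -> replacement #1
  pos 3: 'e' -> replacement #2
Total replacements: 2

2


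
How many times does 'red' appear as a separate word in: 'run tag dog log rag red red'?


Scanning each word for exact match 'red':
  Word 1: 'run' -> no
  Word 2: 'tag' -> no
  Word 3: 'dog' -> no
  Word 4: 'log' -> no
  Word 5: 'rag' -> no
  Word 6: 'red' -> MATCH
  Word 7: 'red' -> MATCH
Total matches: 2

2


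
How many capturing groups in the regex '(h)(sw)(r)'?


To count capturing groups, count each '(' that starts a group.
Pattern: '(h)(sw)(r)'
Walking through the pattern:
  Position 0: '(' -> group #1
  Position 3: '(' -> group #2
  Position 7: '(' -> group #3
Total capturing groups: 3

3


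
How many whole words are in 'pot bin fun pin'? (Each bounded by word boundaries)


Word boundaries (\b) mark the start/end of each word.
Text: 'pot bin fun pin'
Splitting by whitespace:
  Word 1: 'pot'
  Word 2: 'bin'
  Word 3: 'fun'
  Word 4: 'pin'
Total whole words: 4

4


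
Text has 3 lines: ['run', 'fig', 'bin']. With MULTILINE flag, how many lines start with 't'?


With MULTILINE flag, ^ matches the start of each line.
Lines: ['run', 'fig', 'bin']
Checking which lines start with 't':
  Line 1: 'run' -> no
  Line 2: 'fig' -> no
  Line 3: 'bin' -> no
Matching lines: []
Count: 0

0


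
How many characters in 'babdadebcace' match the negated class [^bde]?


Negated class [^bde] matches any char NOT in {b, d, e}
Scanning 'babdadebcace':
  pos 0: 'b' -> no (excluded)
  pos 1: 'a' -> MATCH
  pos 2: 'b' -> no (excluded)
  pos 3: 'd' -> no (excluded)
  pos 4: 'a' -> MATCH
  pos 5: 'd' -> no (excluded)
  pos 6: 'e' -> no (excluded)
  pos 7: 'b' -> no (excluded)
  pos 8: 'c' -> MATCH
  pos 9: 'a' -> MATCH
  pos 10: 'c' -> MATCH
  pos 11: 'e' -> no (excluded)
Total matches: 5

5


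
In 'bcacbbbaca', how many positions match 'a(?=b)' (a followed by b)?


Lookahead 'a(?=b)' matches 'a' only when followed by 'b'.
String: 'bcacbbbaca'
Checking each position where char is 'a':
  pos 2: 'a' -> no (next='c')
  pos 7: 'a' -> no (next='c')
Matching positions: []
Count: 0

0


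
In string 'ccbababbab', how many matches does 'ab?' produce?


Pattern 'ab?' matches 'a' optionally followed by 'b'.
String: 'ccbababbab'
Scanning left to right for 'a' then checking next char:
  Match 1: 'ab' (a followed by b)
  Match 2: 'ab' (a followed by b)
  Match 3: 'ab' (a followed by b)
Total matches: 3

3


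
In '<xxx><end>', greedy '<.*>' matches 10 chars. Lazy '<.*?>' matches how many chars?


Greedy '<.*>' tries to match as MUCH as possible.
Lazy '<.*?>' tries to match as LITTLE as possible.

String: '<xxx><end>'
Greedy '<.*>' starts at first '<' and extends to the LAST '>': '<xxx><end>' (10 chars)
Lazy '<.*?>' starts at first '<' and stops at the FIRST '>': '<xxx>' (5 chars)

5


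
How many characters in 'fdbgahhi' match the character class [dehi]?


Character class [dehi] matches any of: {d, e, h, i}
Scanning string 'fdbgahhi' character by character:
  pos 0: 'f' -> no
  pos 1: 'd' -> MATCH
  pos 2: 'b' -> no
  pos 3: 'g' -> no
  pos 4: 'a' -> no
  pos 5: 'h' -> MATCH
  pos 6: 'h' -> MATCH
  pos 7: 'i' -> MATCH
Total matches: 4

4


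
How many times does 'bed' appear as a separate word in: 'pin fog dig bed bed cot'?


Scanning each word for exact match 'bed':
  Word 1: 'pin' -> no
  Word 2: 'fog' -> no
  Word 3: 'dig' -> no
  Word 4: 'bed' -> MATCH
  Word 5: 'bed' -> MATCH
  Word 6: 'cot' -> no
Total matches: 2

2


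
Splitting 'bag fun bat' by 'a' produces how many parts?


Splitting by 'a' breaks the string at each occurrence of the separator.
Text: 'bag fun bat'
Parts after split:
  Part 1: 'b'
  Part 2: 'g fun b'
  Part 3: 't'
Total parts: 3

3


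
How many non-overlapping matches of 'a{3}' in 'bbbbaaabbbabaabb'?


Pattern 'a{3}' matches exactly 3 consecutive a's (greedy, non-overlapping).
String: 'bbbbaaabbbabaabb'
Scanning for runs of a's:
  Run at pos 4: 'aaa' (length 3) -> 1 match(es)
  Run at pos 10: 'a' (length 1) -> 0 match(es)
  Run at pos 12: 'aa' (length 2) -> 0 match(es)
Matches found: ['aaa']
Total: 1

1


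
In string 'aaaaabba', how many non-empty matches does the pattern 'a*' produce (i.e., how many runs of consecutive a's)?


Pattern 'a*' matches zero or more a's. We want non-empty runs of consecutive a's.
String: 'aaaaabba'
Walking through the string to find runs of a's:
  Run 1: positions 0-4 -> 'aaaaa'
  Run 2: positions 7-7 -> 'a'
Non-empty runs found: ['aaaaa', 'a']
Count: 2

2


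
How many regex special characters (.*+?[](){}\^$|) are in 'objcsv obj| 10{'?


Regex special characters are: . * + ? [ ] ( ) { } \ ^ $ |
Scanning 'objcsv obj| 10{':
  pos 10: '|' -> SPECIAL
  pos 14: '{' -> SPECIAL
Special chars found: ['|', '{']
Total: 2

2


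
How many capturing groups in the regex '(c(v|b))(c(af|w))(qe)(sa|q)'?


To count capturing groups, count each '(' that starts a group.
Pattern: '(c(v|b))(c(af|w))(qe)(sa|q)'
Walking through the pattern:
  Position 0: '(' -> group #1
  Position 2: '(' -> group #2
  Position 8: '(' -> group #3
  Position 10: '(' -> group #4
  Position 17: '(' -> group #5
  Position 21: '(' -> group #6
Total capturing groups: 6

6


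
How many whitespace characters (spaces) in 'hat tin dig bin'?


\s matches whitespace characters (spaces, tabs, etc.).
Text: 'hat tin dig bin'
This text has 4 words separated by spaces.
Number of spaces = number of words - 1 = 4 - 1 = 3

3


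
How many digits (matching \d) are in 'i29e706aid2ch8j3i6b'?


\d matches any digit 0-9.
Scanning 'i29e706aid2ch8j3i6b':
  pos 1: '2' -> DIGIT
  pos 2: '9' -> DIGIT
  pos 4: '7' -> DIGIT
  pos 5: '0' -> DIGIT
  pos 6: '6' -> DIGIT
  pos 10: '2' -> DIGIT
  pos 13: '8' -> DIGIT
  pos 15: '3' -> DIGIT
  pos 17: '6' -> DIGIT
Digits found: ['2', '9', '7', '0', '6', '2', '8', '3', '6']
Total: 9

9


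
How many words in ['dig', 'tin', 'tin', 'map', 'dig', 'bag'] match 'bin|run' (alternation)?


Alternation 'bin|run' matches either 'bin' or 'run'.
Checking each word:
  'dig' -> no
  'tin' -> no
  'tin' -> no
  'map' -> no
  'dig' -> no
  'bag' -> no
Matches: []
Count: 0

0


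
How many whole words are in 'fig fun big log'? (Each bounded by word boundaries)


Word boundaries (\b) mark the start/end of each word.
Text: 'fig fun big log'
Splitting by whitespace:
  Word 1: 'fig'
  Word 2: 'fun'
  Word 3: 'big'
  Word 4: 'log'
Total whole words: 4

4


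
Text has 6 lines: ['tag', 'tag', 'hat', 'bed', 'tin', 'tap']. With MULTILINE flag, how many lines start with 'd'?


With MULTILINE flag, ^ matches the start of each line.
Lines: ['tag', 'tag', 'hat', 'bed', 'tin', 'tap']
Checking which lines start with 'd':
  Line 1: 'tag' -> no
  Line 2: 'tag' -> no
  Line 3: 'hat' -> no
  Line 4: 'bed' -> no
  Line 5: 'tin' -> no
  Line 6: 'tap' -> no
Matching lines: []
Count: 0

0


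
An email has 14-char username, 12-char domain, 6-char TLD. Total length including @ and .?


An email address has format: username@domain.tld
Username length: 14
'@' character: 1
Domain length: 12
'.' character: 1
TLD length: 6
Total = 14 + 1 + 12 + 1 + 6 = 34

34


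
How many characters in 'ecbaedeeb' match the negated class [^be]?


Negated class [^be] matches any char NOT in {b, e}
Scanning 'ecbaedeeb':
  pos 0: 'e' -> no (excluded)
  pos 1: 'c' -> MATCH
  pos 2: 'b' -> no (excluded)
  pos 3: 'a' -> MATCH
  pos 4: 'e' -> no (excluded)
  pos 5: 'd' -> MATCH
  pos 6: 'e' -> no (excluded)
  pos 7: 'e' -> no (excluded)
  pos 8: 'b' -> no (excluded)
Total matches: 3

3


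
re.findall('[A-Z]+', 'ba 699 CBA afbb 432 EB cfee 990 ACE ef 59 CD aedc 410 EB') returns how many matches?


Pattern '[A-Z]+' finds one or more uppercase letters.
Text: 'ba 699 CBA afbb 432 EB cfee 990 ACE ef 59 CD aedc 410 EB'
Scanning for matches:
  Match 1: 'CBA'
  Match 2: 'EB'
  Match 3: 'ACE'
  Match 4: 'CD'
  Match 5: 'EB'
Total matches: 5

5


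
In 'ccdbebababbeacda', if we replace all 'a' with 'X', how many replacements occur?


re.sub('a', 'X', text) replaces every occurrence of 'a' with 'X'.
Text: 'ccdbebababbeacda'
Scanning for 'a':
  pos 6: 'a' -> replacement #1
  pos 8: 'a' -> replacement #2
  pos 12: 'a' -> replacement #3
  pos 15: 'a' -> replacement #4
Total replacements: 4

4


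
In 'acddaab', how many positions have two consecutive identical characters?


Looking for consecutive identical characters in 'acddaab':
  pos 0-1: 'a' vs 'c' -> different
  pos 1-2: 'c' vs 'd' -> different
  pos 2-3: 'd' vs 'd' -> MATCH ('dd')
  pos 3-4: 'd' vs 'a' -> different
  pos 4-5: 'a' vs 'a' -> MATCH ('aa')
  pos 5-6: 'a' vs 'b' -> different
Consecutive identical pairs: ['dd', 'aa']
Count: 2

2


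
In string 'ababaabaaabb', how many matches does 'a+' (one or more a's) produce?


Pattern 'a+' matches one or more consecutive a's.
String: 'ababaabaaabb'
Scanning for runs of a:
  Match 1: 'a' (length 1)
  Match 2: 'a' (length 1)
  Match 3: 'aa' (length 2)
  Match 4: 'aaa' (length 3)
Total matches: 4

4
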